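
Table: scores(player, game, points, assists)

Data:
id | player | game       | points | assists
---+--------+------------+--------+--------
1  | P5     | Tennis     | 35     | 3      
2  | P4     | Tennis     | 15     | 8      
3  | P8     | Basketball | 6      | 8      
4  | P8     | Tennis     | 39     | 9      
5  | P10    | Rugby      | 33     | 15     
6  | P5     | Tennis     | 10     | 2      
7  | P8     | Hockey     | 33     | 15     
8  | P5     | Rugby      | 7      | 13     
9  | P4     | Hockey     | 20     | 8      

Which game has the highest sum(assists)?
SELECT game, SUM(assists) as val
FROM scores
GROUP BY game
ORDER BY val DESC
LIMIT 1

Result: Rugby with sum(assists) = 28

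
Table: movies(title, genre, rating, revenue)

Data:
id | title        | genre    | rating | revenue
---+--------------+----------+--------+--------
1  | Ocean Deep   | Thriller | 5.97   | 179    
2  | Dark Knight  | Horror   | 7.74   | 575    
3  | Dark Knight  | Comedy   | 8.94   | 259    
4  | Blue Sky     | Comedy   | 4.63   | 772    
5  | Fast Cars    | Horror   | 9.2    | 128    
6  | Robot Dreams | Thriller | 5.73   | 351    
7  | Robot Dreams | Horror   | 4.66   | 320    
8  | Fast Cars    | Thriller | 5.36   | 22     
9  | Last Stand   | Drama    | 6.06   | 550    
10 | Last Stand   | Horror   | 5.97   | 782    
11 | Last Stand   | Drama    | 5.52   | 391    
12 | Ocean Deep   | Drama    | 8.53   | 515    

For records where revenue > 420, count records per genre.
SELECT genre, COUNT(*)
FROM movies
WHERE revenue > 420
GROUP BY genre

Note: WHERE filters rows before grouping.

Result:
  Comedy: 1
  Drama: 2
  Horror: 2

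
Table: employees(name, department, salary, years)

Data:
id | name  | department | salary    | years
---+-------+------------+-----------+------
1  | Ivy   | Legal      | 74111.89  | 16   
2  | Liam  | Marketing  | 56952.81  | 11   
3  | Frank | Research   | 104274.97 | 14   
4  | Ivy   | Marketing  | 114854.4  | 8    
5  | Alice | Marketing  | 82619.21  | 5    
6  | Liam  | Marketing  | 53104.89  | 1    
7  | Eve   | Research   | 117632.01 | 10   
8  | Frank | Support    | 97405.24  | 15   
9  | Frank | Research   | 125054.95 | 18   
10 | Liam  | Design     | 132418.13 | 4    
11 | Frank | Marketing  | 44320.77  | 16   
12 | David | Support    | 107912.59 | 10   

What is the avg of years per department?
SELECT department, AVG(years) as result
FROM employees
GROUP BY department

Result:
  Design: 4.00
  Legal: 16.00
  Marketing: 8.20
  Research: 14.00
  Support: 12.50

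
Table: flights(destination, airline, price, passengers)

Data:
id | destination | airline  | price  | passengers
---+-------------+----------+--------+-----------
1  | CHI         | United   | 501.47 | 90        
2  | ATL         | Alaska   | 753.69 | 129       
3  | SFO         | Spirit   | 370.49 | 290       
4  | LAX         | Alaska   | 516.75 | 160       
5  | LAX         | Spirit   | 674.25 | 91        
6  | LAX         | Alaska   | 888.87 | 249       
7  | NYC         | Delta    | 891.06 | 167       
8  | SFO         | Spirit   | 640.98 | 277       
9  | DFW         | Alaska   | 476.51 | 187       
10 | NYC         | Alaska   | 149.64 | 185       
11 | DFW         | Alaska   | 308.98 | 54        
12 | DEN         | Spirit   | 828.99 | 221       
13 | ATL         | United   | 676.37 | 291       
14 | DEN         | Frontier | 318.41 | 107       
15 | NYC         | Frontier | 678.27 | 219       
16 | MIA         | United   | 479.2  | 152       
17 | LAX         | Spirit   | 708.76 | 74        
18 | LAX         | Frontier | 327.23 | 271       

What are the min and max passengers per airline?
SELECT airline, MIN(passengers), MAX(passengers)
FROM flights
GROUP BY airline

Result:
  Alaska: min=54, max=249
  Delta: min=167, max=167
  Frontier: min=107, max=271
  Spirit: min=74, max=290
  United: min=90, max=291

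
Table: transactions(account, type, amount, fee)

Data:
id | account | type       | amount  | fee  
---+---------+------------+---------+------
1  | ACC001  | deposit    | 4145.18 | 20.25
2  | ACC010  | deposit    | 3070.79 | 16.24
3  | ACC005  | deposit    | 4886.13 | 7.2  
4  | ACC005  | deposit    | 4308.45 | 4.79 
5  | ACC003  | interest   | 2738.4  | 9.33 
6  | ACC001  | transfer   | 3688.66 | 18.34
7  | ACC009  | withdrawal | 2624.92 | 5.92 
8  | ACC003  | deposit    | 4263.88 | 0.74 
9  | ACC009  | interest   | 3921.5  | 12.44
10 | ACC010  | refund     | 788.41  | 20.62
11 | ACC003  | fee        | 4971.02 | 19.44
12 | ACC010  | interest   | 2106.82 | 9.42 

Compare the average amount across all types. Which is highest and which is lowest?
SELECT type, AVG(amount)
FROM transactions
GROUP BY type
ORDER BY AVG(amount)

All groups:
  refund: 788.41
  withdrawal: 2624.92
  interest: 2922.24
  transfer: 3688.66
  deposit: 4134.89
  fee: 4971.02

Highest: fee (4971.02)
Lowest: refund (788.41)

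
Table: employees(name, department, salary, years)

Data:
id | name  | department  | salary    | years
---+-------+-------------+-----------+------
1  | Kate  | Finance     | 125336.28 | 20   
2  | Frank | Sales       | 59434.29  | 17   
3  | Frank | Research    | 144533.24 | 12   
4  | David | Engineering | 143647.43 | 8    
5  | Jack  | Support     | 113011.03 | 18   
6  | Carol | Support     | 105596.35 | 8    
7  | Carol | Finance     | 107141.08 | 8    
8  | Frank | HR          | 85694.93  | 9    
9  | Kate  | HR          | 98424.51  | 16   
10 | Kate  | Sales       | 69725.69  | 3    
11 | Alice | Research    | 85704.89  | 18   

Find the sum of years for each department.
SELECT department, SUM(years) as result
FROM employees
GROUP BY department

Result:
  Engineering: 8
  Finance: 28
  HR: 25
  Research: 30
  Sales: 20
  Support: 26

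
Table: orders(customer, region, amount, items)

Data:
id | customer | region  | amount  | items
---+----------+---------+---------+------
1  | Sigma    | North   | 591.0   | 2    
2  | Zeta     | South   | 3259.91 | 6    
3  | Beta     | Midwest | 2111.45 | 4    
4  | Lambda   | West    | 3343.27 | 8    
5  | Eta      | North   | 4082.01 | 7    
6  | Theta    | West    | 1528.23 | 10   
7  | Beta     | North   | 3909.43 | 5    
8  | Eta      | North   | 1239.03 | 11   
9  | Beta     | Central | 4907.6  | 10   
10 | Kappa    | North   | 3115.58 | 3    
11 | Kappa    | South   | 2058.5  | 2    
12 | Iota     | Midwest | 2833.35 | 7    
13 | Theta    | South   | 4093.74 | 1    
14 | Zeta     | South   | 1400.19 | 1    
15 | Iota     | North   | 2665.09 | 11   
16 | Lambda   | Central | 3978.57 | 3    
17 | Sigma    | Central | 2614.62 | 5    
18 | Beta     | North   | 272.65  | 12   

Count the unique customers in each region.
SELECT region, COUNT(DISTINCT customer)
FROM orders
GROUP BY region

Result:
  Central: 3 distinct
  Midwest: 2 distinct
  North: 5 distinct
  South: 3 distinct
  West: 2 distinct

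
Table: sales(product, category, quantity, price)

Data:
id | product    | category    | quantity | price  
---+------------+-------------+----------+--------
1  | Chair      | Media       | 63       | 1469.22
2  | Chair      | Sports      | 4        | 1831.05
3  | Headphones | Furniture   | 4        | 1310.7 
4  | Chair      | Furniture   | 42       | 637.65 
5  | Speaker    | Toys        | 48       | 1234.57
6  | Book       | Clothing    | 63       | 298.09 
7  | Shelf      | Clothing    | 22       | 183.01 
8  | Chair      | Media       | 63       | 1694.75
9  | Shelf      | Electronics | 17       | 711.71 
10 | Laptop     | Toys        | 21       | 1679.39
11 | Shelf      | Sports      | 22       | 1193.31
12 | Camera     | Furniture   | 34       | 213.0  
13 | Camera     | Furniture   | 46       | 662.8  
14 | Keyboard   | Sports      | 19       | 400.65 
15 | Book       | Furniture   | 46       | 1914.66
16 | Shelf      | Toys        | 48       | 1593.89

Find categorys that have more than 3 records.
SELECT category, COUNT(*) as cnt
FROM sales
GROUP BY category
HAVING COUNT(*) > 3

Result:
  Furniture: 5

Note: HAVING filters groups after aggregation, WHERE filters rows before.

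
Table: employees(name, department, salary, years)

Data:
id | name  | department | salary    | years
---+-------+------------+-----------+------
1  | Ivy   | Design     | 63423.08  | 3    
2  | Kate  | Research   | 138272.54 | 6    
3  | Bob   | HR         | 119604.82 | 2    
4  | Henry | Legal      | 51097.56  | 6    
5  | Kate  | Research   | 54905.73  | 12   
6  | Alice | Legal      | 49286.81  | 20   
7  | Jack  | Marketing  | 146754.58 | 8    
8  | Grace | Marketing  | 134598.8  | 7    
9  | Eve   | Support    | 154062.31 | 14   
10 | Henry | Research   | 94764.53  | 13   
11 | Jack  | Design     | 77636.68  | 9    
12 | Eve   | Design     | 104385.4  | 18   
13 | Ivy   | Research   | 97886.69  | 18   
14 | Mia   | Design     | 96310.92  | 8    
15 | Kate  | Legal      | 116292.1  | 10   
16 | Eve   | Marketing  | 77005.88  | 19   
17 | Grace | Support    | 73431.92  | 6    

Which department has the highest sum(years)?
SELECT department, SUM(years) as val
FROM employees
GROUP BY department
ORDER BY val DESC
LIMIT 1

Result: Research with sum(years) = 49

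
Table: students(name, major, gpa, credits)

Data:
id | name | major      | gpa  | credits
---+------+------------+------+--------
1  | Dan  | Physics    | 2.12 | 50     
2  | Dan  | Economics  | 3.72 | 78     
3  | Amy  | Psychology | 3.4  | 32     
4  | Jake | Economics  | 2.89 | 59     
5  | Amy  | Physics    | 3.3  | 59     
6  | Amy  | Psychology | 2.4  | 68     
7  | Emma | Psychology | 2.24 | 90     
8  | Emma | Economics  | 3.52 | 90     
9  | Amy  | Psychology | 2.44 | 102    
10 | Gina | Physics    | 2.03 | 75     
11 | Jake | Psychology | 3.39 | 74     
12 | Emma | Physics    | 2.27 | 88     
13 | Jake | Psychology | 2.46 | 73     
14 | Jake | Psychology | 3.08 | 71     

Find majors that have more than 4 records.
SELECT major, COUNT(*) as cnt
FROM students
GROUP BY major
HAVING COUNT(*) > 4

Result:
  Psychology: 7

Note: HAVING filters groups after aggregation, WHERE filters rows before.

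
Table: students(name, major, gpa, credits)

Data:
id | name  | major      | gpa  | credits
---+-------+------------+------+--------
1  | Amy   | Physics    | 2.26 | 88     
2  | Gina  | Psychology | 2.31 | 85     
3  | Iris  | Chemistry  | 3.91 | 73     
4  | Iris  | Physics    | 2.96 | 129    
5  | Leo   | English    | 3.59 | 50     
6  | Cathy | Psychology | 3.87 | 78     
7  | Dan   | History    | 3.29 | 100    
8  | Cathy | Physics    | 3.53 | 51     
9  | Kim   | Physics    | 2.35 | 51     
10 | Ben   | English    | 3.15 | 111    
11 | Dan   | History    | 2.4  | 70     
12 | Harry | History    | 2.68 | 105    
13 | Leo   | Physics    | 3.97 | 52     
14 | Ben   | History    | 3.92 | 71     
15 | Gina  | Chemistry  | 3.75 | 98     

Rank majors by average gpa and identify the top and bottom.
SELECT major, AVG(gpa)
FROM students
GROUP BY major
ORDER BY AVG(gpa)

All groups:
  Physics: 3.01
  History: 3.07
  Psychology: 3.09
  English: 3.37
  Chemistry: 3.83

Highest: Chemistry (3.83)
Lowest: Physics (3.01)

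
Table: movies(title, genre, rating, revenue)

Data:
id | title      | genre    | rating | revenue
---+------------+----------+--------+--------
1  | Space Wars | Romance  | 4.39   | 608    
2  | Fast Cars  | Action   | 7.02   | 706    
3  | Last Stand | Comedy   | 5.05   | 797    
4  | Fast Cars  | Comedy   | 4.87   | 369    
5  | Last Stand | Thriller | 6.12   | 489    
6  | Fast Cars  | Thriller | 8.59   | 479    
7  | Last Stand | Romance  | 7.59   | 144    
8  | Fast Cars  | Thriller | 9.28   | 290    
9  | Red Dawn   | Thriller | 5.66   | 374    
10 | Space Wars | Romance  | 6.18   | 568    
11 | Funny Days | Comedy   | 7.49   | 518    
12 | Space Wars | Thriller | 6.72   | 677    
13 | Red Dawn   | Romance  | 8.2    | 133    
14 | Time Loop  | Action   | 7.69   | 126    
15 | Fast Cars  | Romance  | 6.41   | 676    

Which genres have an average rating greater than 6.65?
SELECT genre, AVG(rating)
FROM movies
GROUP BY genre
HAVING AVG(rating) > 6.65

Result:
  Action: avg=7.36
  Thriller: avg=7.27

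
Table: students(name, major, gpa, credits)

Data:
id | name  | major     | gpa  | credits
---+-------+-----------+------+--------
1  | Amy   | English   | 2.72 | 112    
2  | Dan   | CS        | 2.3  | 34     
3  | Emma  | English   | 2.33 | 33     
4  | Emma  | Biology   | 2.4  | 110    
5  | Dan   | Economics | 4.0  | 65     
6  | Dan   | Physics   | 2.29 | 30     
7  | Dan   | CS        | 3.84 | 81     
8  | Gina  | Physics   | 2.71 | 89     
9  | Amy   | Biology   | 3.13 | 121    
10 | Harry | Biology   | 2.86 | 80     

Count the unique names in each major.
SELECT major, COUNT(DISTINCT name)
FROM students
GROUP BY major

Result:
  Biology: 3 distinct
  CS: 1 distinct
  Economics: 1 distinct
  English: 2 distinct
  Physics: 2 distinct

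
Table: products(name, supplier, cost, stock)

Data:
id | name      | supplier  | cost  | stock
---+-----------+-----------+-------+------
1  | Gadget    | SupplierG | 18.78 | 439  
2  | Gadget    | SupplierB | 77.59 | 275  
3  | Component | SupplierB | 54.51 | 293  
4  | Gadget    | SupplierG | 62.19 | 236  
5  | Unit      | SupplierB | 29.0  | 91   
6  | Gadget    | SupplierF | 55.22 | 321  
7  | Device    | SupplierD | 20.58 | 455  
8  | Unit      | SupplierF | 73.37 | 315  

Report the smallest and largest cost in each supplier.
SELECT supplier, MIN(cost), MAX(cost)
FROM products
GROUP BY supplier

Result:
  SupplierB: min=29.00, max=77.59
  SupplierD: min=20.58, max=20.58
  SupplierF: min=55.22, max=73.37
  SupplierG: min=18.78, max=62.19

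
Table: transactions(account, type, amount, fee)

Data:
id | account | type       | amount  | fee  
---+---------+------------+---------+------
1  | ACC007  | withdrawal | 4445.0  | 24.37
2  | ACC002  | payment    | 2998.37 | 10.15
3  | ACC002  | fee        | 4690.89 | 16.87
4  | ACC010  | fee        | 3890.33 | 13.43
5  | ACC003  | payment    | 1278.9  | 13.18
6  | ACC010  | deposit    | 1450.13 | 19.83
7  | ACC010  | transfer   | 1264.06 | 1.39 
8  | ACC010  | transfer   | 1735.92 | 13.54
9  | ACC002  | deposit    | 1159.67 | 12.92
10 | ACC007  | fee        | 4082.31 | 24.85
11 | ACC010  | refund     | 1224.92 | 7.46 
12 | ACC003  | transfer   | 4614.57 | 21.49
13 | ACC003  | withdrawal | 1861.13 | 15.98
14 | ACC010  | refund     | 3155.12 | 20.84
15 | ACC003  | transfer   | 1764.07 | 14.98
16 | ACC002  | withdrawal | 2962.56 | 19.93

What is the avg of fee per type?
SELECT type, AVG(fee) as result
FROM transactions
GROUP BY type

Result:
  deposit: 16.38
  fee: 18.38
  payment: 11.67
  refund: 14.15
  transfer: 12.85
  withdrawal: 20.09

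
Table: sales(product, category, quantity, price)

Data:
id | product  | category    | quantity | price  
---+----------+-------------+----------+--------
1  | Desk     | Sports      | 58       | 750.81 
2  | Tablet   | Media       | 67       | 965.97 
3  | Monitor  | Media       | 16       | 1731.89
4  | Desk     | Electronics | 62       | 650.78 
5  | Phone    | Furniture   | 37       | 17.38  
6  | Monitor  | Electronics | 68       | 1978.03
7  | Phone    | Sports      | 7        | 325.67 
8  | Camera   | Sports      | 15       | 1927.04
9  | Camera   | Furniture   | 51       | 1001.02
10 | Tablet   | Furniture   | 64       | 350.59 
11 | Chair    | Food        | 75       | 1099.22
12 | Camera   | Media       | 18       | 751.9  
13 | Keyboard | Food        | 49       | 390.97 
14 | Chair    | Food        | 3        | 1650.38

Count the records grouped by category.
SELECT category, COUNT(*) as count
FROM sales
GROUP BY category

Result:
  Electronics: 2
  Food: 3
  Furniture: 3
  Media: 3
  Sports: 3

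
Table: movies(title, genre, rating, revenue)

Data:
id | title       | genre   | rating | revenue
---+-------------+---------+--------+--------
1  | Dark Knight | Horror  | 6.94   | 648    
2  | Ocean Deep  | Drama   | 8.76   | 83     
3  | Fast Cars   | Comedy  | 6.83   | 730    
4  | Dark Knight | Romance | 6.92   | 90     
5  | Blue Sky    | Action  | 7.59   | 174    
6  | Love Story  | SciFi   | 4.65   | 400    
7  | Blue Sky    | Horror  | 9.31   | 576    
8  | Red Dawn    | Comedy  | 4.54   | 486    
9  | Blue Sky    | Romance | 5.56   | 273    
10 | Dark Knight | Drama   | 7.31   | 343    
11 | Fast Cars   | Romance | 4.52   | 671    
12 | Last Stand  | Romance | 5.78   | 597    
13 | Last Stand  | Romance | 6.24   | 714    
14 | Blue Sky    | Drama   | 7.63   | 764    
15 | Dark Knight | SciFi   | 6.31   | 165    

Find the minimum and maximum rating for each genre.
SELECT genre, MIN(rating), MAX(rating)
FROM movies
GROUP BY genre

Result:
  Action: min=7.59, max=7.59
  Comedy: min=4.54, max=6.83
  Drama: min=7.31, max=8.76
  Horror: min=6.94, max=9.31
  Romance: min=4.52, max=6.92
  SciFi: min=4.65, max=6.31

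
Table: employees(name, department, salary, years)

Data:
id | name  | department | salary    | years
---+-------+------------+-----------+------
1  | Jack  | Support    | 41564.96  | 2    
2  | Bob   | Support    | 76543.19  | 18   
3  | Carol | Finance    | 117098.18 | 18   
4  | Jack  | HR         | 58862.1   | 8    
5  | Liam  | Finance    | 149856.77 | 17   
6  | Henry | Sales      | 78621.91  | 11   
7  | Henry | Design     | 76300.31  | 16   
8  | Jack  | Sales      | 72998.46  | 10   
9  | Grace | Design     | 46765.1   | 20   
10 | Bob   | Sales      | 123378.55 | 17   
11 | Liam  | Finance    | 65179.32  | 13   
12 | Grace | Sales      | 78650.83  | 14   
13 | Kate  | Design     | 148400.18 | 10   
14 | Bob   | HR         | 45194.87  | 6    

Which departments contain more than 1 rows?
SELECT department, COUNT(*) as cnt
FROM employees
GROUP BY department
HAVING COUNT(*) > 1

Result:
  Design: 3
  Finance: 3
  HR: 2
  Sales: 4
  Support: 2

Note: HAVING filters groups after aggregation, WHERE filters rows before.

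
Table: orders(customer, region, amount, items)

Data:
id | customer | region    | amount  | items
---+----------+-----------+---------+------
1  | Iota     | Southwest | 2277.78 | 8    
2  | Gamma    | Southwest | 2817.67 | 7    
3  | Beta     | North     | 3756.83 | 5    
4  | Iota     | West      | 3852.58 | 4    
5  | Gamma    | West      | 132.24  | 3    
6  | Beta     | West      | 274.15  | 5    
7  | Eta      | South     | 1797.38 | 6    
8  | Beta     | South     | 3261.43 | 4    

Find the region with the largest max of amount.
SELECT region, MAX(amount) as val
FROM orders
GROUP BY region
ORDER BY val DESC
LIMIT 1

Result: West with max(amount) = 3852.58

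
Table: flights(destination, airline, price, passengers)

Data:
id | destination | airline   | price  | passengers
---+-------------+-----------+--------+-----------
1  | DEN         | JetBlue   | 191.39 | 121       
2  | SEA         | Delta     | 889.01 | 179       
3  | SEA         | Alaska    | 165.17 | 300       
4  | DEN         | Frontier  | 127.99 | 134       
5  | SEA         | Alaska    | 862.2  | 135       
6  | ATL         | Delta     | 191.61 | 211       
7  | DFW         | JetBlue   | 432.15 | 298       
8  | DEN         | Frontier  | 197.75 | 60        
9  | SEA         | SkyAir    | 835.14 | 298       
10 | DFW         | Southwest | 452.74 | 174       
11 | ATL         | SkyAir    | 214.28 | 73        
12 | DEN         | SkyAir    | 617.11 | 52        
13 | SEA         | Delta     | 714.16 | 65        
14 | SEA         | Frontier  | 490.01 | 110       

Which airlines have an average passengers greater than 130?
SELECT airline, AVG(passengers)
FROM flights
GROUP BY airline
HAVING AVG(passengers) > 130

Result:
  Alaska: avg=217.50
  Delta: avg=151.67
  JetBlue: avg=209.50
  SkyAir: avg=141.00
  Southwest: avg=174.00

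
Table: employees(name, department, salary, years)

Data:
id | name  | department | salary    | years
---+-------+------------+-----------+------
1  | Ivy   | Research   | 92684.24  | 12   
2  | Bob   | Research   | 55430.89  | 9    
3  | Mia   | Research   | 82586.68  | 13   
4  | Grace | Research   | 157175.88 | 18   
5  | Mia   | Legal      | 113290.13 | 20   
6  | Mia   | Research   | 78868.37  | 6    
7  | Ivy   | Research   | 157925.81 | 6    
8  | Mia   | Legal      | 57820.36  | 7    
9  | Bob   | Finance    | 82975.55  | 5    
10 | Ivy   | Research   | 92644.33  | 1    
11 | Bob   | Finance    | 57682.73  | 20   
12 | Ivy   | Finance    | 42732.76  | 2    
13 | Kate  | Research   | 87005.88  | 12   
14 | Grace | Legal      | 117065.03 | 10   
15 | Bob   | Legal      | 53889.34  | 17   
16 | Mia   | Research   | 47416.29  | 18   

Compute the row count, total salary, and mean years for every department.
SELECT department,
       COUNT(*) as cnt,
       SUM(salary) as total_salary,
       AVG(years) as avg_years
FROM employees
GROUP BY department

Result:
  Finance: 3 records, 183391.04 total salary, 9.00 avg years
  Legal: 4 records, 342064.86 total salary, 13.50 avg years
  Research: 9 records, 851738.37 total salary, 10.56 avg years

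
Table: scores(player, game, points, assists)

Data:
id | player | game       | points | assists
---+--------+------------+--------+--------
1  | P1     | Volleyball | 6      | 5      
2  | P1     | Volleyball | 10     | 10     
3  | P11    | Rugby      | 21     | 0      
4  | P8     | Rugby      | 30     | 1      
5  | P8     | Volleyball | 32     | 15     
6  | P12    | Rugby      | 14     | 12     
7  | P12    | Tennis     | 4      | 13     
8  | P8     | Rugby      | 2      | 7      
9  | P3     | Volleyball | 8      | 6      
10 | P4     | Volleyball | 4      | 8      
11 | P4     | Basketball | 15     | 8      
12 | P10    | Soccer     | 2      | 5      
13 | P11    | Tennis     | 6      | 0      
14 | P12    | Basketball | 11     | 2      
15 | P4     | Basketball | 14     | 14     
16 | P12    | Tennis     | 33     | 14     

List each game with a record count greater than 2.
SELECT game, COUNT(*) as cnt
FROM scores
GROUP BY game
HAVING COUNT(*) > 2

Result:
  Basketball: 3
  Rugby: 4
  Tennis: 3
  Volleyball: 5

Note: HAVING filters groups after aggregation, WHERE filters rows before.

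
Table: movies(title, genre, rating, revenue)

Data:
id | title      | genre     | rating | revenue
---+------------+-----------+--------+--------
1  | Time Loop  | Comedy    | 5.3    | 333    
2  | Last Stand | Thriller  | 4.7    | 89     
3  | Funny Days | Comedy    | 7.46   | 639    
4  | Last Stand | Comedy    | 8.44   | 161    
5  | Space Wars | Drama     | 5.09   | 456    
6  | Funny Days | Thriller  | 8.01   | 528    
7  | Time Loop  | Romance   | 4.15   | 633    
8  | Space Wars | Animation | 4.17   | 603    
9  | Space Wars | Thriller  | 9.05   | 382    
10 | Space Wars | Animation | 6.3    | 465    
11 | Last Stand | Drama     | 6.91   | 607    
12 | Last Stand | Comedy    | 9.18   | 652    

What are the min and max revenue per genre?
SELECT genre, MIN(revenue), MAX(revenue)
FROM movies
GROUP BY genre

Result:
  Animation: min=465, max=603
  Comedy: min=161, max=652
  Drama: min=456, max=607
  Romance: min=633, max=633
  Thriller: min=89, max=528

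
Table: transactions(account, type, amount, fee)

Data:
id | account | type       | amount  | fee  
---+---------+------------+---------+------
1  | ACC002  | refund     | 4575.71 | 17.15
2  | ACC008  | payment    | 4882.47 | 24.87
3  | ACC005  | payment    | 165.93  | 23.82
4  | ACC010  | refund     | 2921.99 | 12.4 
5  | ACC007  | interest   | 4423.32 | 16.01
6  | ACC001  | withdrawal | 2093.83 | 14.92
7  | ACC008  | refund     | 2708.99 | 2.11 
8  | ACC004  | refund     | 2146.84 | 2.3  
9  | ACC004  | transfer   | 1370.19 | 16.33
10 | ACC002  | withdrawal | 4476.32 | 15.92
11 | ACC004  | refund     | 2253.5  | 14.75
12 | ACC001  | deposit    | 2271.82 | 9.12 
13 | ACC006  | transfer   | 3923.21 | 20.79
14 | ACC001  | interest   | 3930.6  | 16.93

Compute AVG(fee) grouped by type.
SELECT type, AVG(fee) as result
FROM transactions
GROUP BY type

Result:
  deposit: 9.12
  interest: 16.47
  payment: 24.35
  refund: 9.74
  transfer: 18.56
  withdrawal: 15.42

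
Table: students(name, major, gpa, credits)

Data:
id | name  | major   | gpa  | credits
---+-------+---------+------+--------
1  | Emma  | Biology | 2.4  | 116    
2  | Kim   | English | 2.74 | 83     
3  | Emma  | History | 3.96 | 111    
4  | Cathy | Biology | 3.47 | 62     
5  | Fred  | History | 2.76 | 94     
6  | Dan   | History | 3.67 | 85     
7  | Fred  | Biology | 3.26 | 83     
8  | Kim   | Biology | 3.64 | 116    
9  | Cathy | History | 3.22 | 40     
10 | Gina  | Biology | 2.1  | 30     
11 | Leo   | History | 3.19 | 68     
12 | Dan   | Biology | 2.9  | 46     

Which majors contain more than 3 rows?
SELECT major, COUNT(*) as cnt
FROM students
GROUP BY major
HAVING COUNT(*) > 3

Result:
  Biology: 6
  History: 5

Note: HAVING filters groups after aggregation, WHERE filters rows before.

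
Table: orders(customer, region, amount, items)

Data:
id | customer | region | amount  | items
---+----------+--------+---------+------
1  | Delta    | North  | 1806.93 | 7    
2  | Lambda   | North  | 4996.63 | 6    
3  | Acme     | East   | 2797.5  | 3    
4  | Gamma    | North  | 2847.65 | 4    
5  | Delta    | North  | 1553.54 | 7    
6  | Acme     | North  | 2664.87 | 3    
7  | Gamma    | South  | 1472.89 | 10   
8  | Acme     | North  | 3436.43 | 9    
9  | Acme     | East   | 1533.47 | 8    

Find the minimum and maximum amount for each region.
SELECT region, MIN(amount), MAX(amount)
FROM orders
GROUP BY region

Result:
  East: min=1533.47, max=2797.50
  North: min=1553.54, max=4996.63
  South: min=1472.89, max=1472.89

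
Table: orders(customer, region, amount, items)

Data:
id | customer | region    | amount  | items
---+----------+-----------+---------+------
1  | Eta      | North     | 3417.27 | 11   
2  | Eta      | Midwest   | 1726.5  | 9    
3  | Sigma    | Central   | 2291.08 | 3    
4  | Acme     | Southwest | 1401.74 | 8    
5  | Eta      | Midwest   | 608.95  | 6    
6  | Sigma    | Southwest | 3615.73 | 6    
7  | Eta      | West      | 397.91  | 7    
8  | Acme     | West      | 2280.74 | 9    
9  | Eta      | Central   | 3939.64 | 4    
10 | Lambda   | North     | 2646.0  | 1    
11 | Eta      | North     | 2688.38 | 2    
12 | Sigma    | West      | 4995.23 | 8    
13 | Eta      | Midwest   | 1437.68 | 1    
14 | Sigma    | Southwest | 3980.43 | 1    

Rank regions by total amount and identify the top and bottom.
SELECT region, SUM(amount)
FROM orders
GROUP BY region
ORDER BY SUM(amount)

All groups:
  Midwest: 3773.13
  Central: 6230.72
  West: 7673.88
  North: 8751.65
  Southwest: 8997.90

Highest: Southwest (8997.90)
Lowest: Midwest (3773.13)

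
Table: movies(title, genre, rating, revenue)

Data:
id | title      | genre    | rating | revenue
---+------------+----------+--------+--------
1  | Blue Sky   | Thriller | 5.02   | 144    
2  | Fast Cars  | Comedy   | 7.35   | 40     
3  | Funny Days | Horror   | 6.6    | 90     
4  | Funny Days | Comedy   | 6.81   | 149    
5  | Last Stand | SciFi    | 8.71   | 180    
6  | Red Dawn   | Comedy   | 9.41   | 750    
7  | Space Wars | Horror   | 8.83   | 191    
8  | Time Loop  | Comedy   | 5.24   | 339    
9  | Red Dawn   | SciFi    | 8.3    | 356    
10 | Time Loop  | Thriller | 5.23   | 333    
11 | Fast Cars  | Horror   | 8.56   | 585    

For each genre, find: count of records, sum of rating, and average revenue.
SELECT genre,
       COUNT(*) as cnt,
       SUM(rating) as total_rating,
       AVG(revenue) as avg_revenue
FROM movies
GROUP BY genre

Result:
  Comedy: 4 records, 28.81 total rating, 319.50 avg revenue
  Horror: 3 records, 23.99 total rating, 288.67 avg revenue
  SciFi: 2 records, 17.01 total rating, 268.00 avg revenue
  Thriller: 2 records, 10.25 total rating, 238.50 avg revenue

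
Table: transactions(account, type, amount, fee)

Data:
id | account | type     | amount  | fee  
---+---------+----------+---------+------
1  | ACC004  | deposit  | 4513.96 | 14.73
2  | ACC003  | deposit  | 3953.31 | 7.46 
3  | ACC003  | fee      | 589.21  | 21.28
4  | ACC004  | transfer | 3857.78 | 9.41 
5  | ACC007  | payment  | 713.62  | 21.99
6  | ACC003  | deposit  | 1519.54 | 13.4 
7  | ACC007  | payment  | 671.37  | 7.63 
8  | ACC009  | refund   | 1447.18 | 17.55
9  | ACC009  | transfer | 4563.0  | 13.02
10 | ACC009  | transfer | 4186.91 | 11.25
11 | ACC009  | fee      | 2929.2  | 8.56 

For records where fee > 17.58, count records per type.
SELECT type, COUNT(*)
FROM transactions
WHERE fee > 17.58
GROUP BY type

Note: WHERE filters rows before grouping.

Result:
  fee: 1
  payment: 1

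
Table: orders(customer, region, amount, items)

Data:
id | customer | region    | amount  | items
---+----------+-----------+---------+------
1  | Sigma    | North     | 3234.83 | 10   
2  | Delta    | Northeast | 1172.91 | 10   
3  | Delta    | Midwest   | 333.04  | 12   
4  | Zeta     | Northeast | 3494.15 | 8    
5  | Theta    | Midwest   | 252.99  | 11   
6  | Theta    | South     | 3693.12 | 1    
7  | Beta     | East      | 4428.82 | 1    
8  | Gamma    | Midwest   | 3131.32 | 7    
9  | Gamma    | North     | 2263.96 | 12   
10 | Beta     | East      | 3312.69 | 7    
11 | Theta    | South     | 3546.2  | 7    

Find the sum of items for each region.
SELECT region, SUM(items) as result
FROM orders
GROUP BY region

Result:
  East: 8
  Midwest: 30
  North: 22
  Northeast: 18
  South: 8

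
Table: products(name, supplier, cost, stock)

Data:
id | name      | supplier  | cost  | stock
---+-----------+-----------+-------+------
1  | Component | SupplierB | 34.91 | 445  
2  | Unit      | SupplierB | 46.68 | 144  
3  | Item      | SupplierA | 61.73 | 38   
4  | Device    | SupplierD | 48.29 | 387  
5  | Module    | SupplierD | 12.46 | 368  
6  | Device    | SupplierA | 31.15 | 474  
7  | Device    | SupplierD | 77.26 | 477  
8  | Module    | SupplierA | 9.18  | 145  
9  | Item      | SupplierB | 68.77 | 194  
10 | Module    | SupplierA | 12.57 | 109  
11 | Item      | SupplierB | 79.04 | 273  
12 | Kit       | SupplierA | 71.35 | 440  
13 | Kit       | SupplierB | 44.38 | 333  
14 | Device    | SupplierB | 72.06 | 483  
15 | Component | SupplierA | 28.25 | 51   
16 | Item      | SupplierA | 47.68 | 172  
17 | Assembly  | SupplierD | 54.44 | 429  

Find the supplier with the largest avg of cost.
SELECT supplier, AVG(cost) as val
FROM products
GROUP BY supplier
ORDER BY val DESC
LIMIT 1

Result: SupplierB with avg(cost) = 57.64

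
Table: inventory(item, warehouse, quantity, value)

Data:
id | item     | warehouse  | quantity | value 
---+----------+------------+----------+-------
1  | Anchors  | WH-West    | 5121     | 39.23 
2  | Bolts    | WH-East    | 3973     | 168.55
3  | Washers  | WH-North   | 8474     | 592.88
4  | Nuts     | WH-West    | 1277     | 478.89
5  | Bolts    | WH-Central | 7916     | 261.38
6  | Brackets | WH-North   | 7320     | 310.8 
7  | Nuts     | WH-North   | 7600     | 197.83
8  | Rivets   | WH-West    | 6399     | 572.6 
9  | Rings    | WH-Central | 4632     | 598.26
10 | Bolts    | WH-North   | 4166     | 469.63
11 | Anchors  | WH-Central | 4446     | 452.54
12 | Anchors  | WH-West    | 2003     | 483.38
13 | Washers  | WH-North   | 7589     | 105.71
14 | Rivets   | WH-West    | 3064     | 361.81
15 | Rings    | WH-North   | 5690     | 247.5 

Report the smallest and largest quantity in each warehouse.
SELECT warehouse, MIN(quantity), MAX(quantity)
FROM inventory
GROUP BY warehouse

Result:
  WH-Central: min=4446, max=7916
  WH-East: min=3973, max=3973
  WH-North: min=4166, max=8474
  WH-West: min=1277, max=6399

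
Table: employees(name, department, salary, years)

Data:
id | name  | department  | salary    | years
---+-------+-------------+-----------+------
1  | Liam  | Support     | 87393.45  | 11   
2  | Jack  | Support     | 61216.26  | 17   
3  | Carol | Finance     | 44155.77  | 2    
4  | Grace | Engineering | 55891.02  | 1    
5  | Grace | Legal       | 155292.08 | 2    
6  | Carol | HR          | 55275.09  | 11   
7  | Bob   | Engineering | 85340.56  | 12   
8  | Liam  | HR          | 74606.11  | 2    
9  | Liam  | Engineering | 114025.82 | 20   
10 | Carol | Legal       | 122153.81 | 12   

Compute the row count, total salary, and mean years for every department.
SELECT department,
       COUNT(*) as cnt,
       SUM(salary) as total_salary,
       AVG(years) as avg_years
FROM employees
GROUP BY department

Result:
  Engineering: 3 records, 255257.40 total salary, 11.00 avg years
  Finance: 1 records, 44155.77 total salary, 2.00 avg years
  HR: 2 records, 129881.20 total salary, 6.50 avg years
  Legal: 2 records, 277445.89 total salary, 7.00 avg years
  Support: 2 records, 148609.71 total salary, 14.00 avg years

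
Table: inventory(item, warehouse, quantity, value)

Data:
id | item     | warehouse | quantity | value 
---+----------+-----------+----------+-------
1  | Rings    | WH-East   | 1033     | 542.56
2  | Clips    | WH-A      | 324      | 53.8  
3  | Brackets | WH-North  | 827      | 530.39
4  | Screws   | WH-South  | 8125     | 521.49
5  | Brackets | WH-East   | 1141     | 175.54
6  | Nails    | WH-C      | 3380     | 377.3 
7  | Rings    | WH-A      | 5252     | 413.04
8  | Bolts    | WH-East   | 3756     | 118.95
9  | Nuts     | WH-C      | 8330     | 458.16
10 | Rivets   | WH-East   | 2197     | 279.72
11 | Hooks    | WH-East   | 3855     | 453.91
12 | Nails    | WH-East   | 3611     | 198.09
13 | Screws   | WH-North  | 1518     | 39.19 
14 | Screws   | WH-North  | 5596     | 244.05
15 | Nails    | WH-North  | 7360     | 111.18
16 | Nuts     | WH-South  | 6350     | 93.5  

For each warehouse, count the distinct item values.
SELECT warehouse, COUNT(DISTINCT item)
FROM inventory
GROUP BY warehouse

Result:
  WH-A: 2 distinct
  WH-C: 2 distinct
  WH-East: 6 distinct
  WH-North: 3 distinct
  WH-South: 2 distinct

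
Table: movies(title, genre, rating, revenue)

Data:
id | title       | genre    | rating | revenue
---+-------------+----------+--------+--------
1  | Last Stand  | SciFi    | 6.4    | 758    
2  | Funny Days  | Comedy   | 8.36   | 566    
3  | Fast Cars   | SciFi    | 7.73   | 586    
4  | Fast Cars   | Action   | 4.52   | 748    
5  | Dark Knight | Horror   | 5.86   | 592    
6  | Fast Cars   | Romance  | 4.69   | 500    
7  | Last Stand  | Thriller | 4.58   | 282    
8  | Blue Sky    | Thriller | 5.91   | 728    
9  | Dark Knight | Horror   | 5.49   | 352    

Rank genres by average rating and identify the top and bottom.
SELECT genre, AVG(rating)
FROM movies
GROUP BY genre
ORDER BY AVG(rating)

All groups:
  Action: 4.52
  Romance: 4.69
  Thriller: 5.25
  Horror: 5.68
  SciFi: 7.07
  Comedy: 8.36

Highest: Comedy (8.36)
Lowest: Action (4.52)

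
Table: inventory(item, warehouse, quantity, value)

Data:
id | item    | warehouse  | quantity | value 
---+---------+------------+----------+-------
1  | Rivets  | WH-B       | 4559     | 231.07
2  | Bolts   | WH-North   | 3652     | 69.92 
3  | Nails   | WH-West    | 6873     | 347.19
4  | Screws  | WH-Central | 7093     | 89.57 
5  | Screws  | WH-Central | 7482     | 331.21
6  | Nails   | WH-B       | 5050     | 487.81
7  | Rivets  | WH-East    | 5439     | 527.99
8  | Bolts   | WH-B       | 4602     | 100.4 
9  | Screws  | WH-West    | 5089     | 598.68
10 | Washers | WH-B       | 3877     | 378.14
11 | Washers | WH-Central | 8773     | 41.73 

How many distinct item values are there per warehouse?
SELECT warehouse, COUNT(DISTINCT item)
FROM inventory
GROUP BY warehouse

Result:
  WH-B: 4 distinct
  WH-Central: 2 distinct
  WH-East: 1 distinct
  WH-North: 1 distinct
  WH-West: 2 distinct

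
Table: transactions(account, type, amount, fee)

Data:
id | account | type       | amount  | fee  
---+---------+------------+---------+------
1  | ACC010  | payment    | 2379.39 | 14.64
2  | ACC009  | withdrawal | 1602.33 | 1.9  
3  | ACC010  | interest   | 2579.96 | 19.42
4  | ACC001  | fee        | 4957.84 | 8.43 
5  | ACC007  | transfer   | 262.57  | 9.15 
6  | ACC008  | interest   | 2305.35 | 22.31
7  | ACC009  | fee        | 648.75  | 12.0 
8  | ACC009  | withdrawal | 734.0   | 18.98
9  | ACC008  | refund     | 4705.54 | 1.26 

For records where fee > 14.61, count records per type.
SELECT type, COUNT(*)
FROM transactions
WHERE fee > 14.61
GROUP BY type

Note: WHERE filters rows before grouping.

Result:
  interest: 2
  payment: 1
  withdrawal: 1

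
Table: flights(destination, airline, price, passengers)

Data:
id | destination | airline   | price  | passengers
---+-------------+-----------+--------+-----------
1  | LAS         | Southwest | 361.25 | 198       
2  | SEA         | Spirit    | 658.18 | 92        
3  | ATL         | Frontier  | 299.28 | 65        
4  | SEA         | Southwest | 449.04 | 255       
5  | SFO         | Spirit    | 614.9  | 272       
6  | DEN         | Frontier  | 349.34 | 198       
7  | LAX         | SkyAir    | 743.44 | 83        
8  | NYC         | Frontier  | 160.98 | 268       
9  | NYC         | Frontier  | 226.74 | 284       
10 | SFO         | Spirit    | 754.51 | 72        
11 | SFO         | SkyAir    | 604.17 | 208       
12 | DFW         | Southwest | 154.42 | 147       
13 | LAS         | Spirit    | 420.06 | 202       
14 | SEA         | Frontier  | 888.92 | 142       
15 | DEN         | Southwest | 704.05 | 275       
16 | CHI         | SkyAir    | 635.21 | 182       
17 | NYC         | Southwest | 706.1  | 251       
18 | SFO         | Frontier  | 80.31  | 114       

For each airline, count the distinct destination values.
SELECT airline, COUNT(DISTINCT destination)
FROM flights
GROUP BY airline

Result:
  Frontier: 5 distinct
  SkyAir: 3 distinct
  Southwest: 5 distinct
  Spirit: 3 distinct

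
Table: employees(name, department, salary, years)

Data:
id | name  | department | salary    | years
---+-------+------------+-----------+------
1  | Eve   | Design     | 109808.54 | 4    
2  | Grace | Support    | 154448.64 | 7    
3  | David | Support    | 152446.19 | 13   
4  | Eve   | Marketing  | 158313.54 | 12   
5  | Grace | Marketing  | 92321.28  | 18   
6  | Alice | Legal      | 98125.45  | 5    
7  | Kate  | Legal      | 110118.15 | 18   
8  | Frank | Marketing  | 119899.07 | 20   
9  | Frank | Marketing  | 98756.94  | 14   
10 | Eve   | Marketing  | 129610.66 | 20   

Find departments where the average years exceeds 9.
SELECT department, AVG(years)
FROM employees
GROUP BY department
HAVING AVG(years) > 9

Result:
  Legal: avg=11.50
  Marketing: avg=16.80
  Support: avg=10.00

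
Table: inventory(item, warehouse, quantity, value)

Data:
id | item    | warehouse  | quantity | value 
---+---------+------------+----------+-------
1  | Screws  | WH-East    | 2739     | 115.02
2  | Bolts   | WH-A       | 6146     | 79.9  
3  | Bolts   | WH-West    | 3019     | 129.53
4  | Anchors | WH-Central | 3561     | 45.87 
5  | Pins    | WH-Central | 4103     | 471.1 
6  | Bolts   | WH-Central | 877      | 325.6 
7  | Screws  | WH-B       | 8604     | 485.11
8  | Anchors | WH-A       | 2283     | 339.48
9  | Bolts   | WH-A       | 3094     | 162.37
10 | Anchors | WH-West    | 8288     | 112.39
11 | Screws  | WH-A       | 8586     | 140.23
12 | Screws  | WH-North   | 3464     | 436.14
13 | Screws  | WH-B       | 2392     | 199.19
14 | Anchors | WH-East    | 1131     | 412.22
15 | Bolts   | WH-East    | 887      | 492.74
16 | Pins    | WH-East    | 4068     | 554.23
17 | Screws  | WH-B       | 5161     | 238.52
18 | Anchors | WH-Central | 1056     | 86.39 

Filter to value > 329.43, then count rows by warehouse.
SELECT warehouse, COUNT(*)
FROM inventory
WHERE value > 329.43
GROUP BY warehouse

Note: WHERE filters rows before grouping.

Result:
  WH-A: 1
  WH-B: 1
  WH-Central: 1
  WH-East: 3
  WH-North: 1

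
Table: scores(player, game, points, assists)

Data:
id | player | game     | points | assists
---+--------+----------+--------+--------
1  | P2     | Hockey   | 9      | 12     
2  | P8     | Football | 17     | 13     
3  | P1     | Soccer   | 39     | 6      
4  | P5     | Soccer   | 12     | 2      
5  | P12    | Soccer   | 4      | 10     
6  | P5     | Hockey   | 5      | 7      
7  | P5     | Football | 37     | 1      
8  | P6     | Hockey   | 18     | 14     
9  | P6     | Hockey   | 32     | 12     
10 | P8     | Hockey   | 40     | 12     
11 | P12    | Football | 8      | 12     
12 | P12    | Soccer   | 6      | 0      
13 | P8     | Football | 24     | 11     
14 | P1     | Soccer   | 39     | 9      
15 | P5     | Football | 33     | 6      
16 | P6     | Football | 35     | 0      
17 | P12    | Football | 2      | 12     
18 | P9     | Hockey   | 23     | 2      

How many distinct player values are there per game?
SELECT game, COUNT(DISTINCT player)
FROM scores
GROUP BY game

Result:
  Football: 4 distinct
  Hockey: 5 distinct
  Soccer: 3 distinct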